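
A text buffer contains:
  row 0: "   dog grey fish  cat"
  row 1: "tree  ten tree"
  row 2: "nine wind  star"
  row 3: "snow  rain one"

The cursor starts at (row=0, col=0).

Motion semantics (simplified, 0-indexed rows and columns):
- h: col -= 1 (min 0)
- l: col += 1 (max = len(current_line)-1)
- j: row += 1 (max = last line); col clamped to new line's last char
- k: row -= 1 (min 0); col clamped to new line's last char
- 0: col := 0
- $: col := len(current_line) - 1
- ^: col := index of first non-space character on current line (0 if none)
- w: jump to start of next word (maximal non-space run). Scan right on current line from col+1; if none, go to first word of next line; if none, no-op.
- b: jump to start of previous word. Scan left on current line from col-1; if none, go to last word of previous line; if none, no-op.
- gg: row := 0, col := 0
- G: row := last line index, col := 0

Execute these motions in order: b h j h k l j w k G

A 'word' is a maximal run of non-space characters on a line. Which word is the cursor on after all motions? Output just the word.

Answer: snow

Derivation:
After 1 (b): row=0 col=0 char='_'
After 2 (h): row=0 col=0 char='_'
After 3 (j): row=1 col=0 char='t'
After 4 (h): row=1 col=0 char='t'
After 5 (k): row=0 col=0 char='_'
After 6 (l): row=0 col=1 char='_'
After 7 (j): row=1 col=1 char='r'
After 8 (w): row=1 col=6 char='t'
After 9 (k): row=0 col=6 char='_'
After 10 (G): row=3 col=0 char='s'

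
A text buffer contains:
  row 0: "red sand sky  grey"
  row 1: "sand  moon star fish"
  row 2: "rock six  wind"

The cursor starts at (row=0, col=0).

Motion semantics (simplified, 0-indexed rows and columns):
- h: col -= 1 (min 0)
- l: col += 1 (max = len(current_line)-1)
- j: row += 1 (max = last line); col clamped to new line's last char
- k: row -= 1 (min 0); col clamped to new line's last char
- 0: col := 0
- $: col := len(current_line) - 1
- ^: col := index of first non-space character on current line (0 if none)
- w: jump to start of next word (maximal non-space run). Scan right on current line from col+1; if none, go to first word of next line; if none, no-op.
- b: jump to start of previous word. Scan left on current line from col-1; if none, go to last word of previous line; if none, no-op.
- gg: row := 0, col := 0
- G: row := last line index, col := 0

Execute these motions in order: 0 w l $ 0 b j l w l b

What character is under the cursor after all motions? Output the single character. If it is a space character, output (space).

Answer: m

Derivation:
After 1 (0): row=0 col=0 char='r'
After 2 (w): row=0 col=4 char='s'
After 3 (l): row=0 col=5 char='a'
After 4 ($): row=0 col=17 char='y'
After 5 (0): row=0 col=0 char='r'
After 6 (b): row=0 col=0 char='r'
After 7 (j): row=1 col=0 char='s'
After 8 (l): row=1 col=1 char='a'
After 9 (w): row=1 col=6 char='m'
After 10 (l): row=1 col=7 char='o'
After 11 (b): row=1 col=6 char='m'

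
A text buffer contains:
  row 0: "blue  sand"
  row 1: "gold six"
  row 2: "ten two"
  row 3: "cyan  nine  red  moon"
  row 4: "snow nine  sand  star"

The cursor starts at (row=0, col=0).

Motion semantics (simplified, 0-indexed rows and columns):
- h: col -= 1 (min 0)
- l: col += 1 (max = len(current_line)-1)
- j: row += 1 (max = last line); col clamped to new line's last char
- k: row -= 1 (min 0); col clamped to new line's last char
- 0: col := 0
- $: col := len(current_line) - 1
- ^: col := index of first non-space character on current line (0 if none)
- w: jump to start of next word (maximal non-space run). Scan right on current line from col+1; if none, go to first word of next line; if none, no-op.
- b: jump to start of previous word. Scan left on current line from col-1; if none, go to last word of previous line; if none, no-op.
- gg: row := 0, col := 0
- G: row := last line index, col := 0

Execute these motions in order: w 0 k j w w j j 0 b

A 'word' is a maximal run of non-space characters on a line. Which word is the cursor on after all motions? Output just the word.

After 1 (w): row=0 col=6 char='s'
After 2 (0): row=0 col=0 char='b'
After 3 (k): row=0 col=0 char='b'
After 4 (j): row=1 col=0 char='g'
After 5 (w): row=1 col=5 char='s'
After 6 (w): row=2 col=0 char='t'
After 7 (j): row=3 col=0 char='c'
After 8 (j): row=4 col=0 char='s'
After 9 (0): row=4 col=0 char='s'
After 10 (b): row=3 col=17 char='m'

Answer: moon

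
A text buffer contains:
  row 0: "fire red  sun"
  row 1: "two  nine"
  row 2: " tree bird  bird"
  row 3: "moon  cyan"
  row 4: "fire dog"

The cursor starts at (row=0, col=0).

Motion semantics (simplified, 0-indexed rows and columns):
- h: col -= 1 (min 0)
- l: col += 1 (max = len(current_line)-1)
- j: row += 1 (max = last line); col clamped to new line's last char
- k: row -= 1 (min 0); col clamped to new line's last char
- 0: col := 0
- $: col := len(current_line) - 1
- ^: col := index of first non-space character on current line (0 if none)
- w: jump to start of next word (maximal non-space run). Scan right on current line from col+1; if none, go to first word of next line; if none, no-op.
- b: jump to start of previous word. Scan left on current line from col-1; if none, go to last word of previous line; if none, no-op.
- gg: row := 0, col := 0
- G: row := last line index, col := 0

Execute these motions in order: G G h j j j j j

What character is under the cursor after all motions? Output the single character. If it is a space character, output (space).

After 1 (G): row=4 col=0 char='f'
After 2 (G): row=4 col=0 char='f'
After 3 (h): row=4 col=0 char='f'
After 4 (j): row=4 col=0 char='f'
After 5 (j): row=4 col=0 char='f'
After 6 (j): row=4 col=0 char='f'
After 7 (j): row=4 col=0 char='f'
After 8 (j): row=4 col=0 char='f'

Answer: f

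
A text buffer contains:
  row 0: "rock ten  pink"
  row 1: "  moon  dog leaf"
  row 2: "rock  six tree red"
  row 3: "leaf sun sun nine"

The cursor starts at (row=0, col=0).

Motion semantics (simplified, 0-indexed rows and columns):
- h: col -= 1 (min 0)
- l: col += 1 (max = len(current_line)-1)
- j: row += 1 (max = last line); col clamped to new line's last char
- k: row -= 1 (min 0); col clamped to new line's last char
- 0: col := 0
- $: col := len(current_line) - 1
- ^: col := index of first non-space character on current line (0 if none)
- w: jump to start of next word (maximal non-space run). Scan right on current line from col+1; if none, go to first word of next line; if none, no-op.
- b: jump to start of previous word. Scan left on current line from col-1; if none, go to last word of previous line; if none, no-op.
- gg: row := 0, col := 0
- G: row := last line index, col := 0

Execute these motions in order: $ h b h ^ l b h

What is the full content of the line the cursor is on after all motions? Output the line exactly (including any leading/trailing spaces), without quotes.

Answer: rock ten  pink

Derivation:
After 1 ($): row=0 col=13 char='k'
After 2 (h): row=0 col=12 char='n'
After 3 (b): row=0 col=10 char='p'
After 4 (h): row=0 col=9 char='_'
After 5 (^): row=0 col=0 char='r'
After 6 (l): row=0 col=1 char='o'
After 7 (b): row=0 col=0 char='r'
After 8 (h): row=0 col=0 char='r'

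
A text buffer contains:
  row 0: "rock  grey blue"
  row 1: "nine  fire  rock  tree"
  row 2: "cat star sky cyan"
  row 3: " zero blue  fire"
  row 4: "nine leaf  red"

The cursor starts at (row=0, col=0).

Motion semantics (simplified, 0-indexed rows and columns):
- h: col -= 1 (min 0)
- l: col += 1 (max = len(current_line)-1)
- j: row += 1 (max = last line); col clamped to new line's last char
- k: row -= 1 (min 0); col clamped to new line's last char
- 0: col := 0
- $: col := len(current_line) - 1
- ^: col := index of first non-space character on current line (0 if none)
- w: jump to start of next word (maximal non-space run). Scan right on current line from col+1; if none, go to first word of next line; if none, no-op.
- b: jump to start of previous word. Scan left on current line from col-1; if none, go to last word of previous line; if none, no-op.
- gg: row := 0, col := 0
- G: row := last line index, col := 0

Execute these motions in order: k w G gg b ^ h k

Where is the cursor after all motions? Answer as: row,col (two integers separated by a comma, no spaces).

After 1 (k): row=0 col=0 char='r'
After 2 (w): row=0 col=6 char='g'
After 3 (G): row=4 col=0 char='n'
After 4 (gg): row=0 col=0 char='r'
After 5 (b): row=0 col=0 char='r'
After 6 (^): row=0 col=0 char='r'
After 7 (h): row=0 col=0 char='r'
After 8 (k): row=0 col=0 char='r'

Answer: 0,0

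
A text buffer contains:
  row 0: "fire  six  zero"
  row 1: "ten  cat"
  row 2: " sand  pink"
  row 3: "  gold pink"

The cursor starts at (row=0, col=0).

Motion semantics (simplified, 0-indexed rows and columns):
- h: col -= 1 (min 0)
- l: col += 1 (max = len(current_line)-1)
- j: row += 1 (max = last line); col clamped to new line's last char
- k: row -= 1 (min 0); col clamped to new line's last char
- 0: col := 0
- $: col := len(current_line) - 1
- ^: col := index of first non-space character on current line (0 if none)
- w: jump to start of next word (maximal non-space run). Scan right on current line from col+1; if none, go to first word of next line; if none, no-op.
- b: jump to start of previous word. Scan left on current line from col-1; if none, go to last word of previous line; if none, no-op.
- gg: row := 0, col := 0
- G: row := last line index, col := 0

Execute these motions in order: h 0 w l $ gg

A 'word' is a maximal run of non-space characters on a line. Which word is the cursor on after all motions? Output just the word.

Answer: fire

Derivation:
After 1 (h): row=0 col=0 char='f'
After 2 (0): row=0 col=0 char='f'
After 3 (w): row=0 col=6 char='s'
After 4 (l): row=0 col=7 char='i'
After 5 ($): row=0 col=14 char='o'
After 6 (gg): row=0 col=0 char='f'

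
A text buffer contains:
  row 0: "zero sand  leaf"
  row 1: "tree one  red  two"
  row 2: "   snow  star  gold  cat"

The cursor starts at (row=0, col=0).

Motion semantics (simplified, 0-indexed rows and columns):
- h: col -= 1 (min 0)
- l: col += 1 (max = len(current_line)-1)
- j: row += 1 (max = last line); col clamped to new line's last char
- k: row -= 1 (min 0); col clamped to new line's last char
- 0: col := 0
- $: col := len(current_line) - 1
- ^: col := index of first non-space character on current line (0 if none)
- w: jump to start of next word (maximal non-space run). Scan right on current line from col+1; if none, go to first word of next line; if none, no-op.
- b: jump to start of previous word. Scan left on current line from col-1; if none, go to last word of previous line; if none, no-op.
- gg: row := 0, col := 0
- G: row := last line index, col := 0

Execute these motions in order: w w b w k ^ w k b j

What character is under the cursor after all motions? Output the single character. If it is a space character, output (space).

Answer: t

Derivation:
After 1 (w): row=0 col=5 char='s'
After 2 (w): row=0 col=11 char='l'
After 3 (b): row=0 col=5 char='s'
After 4 (w): row=0 col=11 char='l'
After 5 (k): row=0 col=11 char='l'
After 6 (^): row=0 col=0 char='z'
After 7 (w): row=0 col=5 char='s'
After 8 (k): row=0 col=5 char='s'
After 9 (b): row=0 col=0 char='z'
After 10 (j): row=1 col=0 char='t'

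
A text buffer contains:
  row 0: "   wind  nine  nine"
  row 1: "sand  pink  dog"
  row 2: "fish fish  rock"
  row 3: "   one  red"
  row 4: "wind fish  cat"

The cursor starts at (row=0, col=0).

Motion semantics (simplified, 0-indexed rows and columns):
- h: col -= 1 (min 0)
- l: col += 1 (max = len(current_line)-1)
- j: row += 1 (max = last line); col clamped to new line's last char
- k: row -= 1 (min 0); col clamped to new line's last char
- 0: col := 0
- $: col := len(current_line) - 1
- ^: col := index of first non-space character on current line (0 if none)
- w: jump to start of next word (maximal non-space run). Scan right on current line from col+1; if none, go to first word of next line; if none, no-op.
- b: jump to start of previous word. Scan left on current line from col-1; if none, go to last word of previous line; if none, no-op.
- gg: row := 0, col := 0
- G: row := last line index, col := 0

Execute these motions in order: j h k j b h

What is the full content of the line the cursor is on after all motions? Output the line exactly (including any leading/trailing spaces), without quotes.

Answer:    wind  nine  nine

Derivation:
After 1 (j): row=1 col=0 char='s'
After 2 (h): row=1 col=0 char='s'
After 3 (k): row=0 col=0 char='_'
After 4 (j): row=1 col=0 char='s'
After 5 (b): row=0 col=15 char='n'
After 6 (h): row=0 col=14 char='_'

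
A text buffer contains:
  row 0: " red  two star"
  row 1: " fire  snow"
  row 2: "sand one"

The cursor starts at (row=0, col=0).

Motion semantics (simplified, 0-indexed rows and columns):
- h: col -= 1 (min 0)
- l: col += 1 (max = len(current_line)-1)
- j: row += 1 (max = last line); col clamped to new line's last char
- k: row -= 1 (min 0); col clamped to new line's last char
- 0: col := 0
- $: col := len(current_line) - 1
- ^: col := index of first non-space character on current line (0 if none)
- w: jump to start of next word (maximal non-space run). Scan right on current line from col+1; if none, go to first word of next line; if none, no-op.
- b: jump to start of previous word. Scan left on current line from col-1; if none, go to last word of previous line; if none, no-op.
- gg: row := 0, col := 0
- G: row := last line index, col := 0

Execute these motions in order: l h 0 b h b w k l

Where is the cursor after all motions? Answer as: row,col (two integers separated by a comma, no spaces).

After 1 (l): row=0 col=1 char='r'
After 2 (h): row=0 col=0 char='_'
After 3 (0): row=0 col=0 char='_'
After 4 (b): row=0 col=0 char='_'
After 5 (h): row=0 col=0 char='_'
After 6 (b): row=0 col=0 char='_'
After 7 (w): row=0 col=1 char='r'
After 8 (k): row=0 col=1 char='r'
After 9 (l): row=0 col=2 char='e'

Answer: 0,2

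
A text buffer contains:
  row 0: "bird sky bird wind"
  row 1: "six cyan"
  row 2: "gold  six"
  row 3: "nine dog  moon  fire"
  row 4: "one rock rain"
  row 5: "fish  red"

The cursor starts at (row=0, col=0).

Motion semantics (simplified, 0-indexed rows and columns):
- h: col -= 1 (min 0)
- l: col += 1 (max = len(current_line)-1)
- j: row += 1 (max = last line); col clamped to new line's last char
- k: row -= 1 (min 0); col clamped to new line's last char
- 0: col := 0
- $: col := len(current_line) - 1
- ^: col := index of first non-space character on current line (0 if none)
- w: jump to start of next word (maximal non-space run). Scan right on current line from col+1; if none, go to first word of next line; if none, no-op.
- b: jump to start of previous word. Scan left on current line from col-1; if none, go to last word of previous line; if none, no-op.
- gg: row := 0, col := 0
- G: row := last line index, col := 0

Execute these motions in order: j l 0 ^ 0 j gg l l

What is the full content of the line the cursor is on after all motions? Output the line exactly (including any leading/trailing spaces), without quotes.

After 1 (j): row=1 col=0 char='s'
After 2 (l): row=1 col=1 char='i'
After 3 (0): row=1 col=0 char='s'
After 4 (^): row=1 col=0 char='s'
After 5 (0): row=1 col=0 char='s'
After 6 (j): row=2 col=0 char='g'
After 7 (gg): row=0 col=0 char='b'
After 8 (l): row=0 col=1 char='i'
After 9 (l): row=0 col=2 char='r'

Answer: bird sky bird wind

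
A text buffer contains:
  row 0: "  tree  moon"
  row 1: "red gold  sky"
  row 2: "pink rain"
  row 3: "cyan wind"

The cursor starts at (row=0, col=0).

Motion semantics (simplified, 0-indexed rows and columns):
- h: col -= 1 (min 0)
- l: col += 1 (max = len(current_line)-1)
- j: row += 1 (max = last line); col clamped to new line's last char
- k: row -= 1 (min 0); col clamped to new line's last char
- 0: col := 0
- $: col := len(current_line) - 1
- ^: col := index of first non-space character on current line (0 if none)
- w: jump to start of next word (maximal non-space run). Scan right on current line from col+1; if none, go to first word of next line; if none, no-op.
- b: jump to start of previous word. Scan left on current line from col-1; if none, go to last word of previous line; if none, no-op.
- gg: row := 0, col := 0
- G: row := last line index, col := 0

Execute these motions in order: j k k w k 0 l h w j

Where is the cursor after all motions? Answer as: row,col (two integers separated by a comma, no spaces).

After 1 (j): row=1 col=0 char='r'
After 2 (k): row=0 col=0 char='_'
After 3 (k): row=0 col=0 char='_'
After 4 (w): row=0 col=2 char='t'
After 5 (k): row=0 col=2 char='t'
After 6 (0): row=0 col=0 char='_'
After 7 (l): row=0 col=1 char='_'
After 8 (h): row=0 col=0 char='_'
After 9 (w): row=0 col=2 char='t'
After 10 (j): row=1 col=2 char='d'

Answer: 1,2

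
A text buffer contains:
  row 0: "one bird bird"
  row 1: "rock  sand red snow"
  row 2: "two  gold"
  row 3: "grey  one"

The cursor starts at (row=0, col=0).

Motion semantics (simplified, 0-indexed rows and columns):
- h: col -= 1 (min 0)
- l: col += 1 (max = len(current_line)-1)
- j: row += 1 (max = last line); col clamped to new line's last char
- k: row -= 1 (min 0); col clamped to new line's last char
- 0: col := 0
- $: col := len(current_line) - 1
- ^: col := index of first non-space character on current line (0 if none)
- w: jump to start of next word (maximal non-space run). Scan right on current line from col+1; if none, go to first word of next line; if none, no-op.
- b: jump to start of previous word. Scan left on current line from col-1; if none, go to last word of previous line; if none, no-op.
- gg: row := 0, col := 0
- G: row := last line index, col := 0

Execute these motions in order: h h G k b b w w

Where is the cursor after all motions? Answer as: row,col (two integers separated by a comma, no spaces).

Answer: 2,0

Derivation:
After 1 (h): row=0 col=0 char='o'
After 2 (h): row=0 col=0 char='o'
After 3 (G): row=3 col=0 char='g'
After 4 (k): row=2 col=0 char='t'
After 5 (b): row=1 col=15 char='s'
After 6 (b): row=1 col=11 char='r'
After 7 (w): row=1 col=15 char='s'
After 8 (w): row=2 col=0 char='t'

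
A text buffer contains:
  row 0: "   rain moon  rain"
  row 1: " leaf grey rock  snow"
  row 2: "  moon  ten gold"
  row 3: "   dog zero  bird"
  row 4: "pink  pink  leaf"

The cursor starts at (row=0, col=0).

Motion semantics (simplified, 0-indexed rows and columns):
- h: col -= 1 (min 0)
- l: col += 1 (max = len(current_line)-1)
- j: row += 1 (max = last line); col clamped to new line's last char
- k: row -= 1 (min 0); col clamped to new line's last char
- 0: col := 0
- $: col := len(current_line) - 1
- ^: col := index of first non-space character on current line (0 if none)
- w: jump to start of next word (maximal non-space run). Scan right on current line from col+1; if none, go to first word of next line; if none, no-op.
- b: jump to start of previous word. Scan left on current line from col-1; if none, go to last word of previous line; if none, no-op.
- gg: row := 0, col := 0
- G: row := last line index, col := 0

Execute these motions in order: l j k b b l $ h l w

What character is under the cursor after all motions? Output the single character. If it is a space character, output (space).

Answer: l

Derivation:
After 1 (l): row=0 col=1 char='_'
After 2 (j): row=1 col=1 char='l'
After 3 (k): row=0 col=1 char='_'
After 4 (b): row=0 col=1 char='_'
After 5 (b): row=0 col=1 char='_'
After 6 (l): row=0 col=2 char='_'
After 7 ($): row=0 col=17 char='n'
After 8 (h): row=0 col=16 char='i'
After 9 (l): row=0 col=17 char='n'
After 10 (w): row=1 col=1 char='l'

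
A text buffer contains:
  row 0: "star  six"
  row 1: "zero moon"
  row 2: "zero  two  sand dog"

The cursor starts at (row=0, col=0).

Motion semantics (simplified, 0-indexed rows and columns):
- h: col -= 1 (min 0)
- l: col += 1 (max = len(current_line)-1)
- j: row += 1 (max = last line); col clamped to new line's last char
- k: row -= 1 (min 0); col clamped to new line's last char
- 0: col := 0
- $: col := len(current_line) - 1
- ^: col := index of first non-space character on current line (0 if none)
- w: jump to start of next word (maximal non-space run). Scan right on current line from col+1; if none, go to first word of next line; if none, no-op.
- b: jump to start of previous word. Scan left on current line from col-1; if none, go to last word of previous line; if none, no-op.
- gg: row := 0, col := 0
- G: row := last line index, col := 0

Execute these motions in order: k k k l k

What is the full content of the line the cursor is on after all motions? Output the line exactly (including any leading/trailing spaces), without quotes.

After 1 (k): row=0 col=0 char='s'
After 2 (k): row=0 col=0 char='s'
After 3 (k): row=0 col=0 char='s'
After 4 (l): row=0 col=1 char='t'
After 5 (k): row=0 col=1 char='t'

Answer: star  six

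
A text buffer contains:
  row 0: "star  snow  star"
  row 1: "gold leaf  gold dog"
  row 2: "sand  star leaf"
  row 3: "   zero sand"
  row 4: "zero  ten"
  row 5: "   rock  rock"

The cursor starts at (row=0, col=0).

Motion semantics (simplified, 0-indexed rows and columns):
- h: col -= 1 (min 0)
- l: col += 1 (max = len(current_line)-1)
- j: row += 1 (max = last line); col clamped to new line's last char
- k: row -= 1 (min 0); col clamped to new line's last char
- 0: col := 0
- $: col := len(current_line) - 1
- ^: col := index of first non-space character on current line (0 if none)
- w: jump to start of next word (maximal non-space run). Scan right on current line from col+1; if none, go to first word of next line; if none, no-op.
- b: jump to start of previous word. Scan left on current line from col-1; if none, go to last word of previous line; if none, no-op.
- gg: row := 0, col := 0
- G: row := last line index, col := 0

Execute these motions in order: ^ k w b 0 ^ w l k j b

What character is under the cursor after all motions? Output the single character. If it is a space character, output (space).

Answer: l

Derivation:
After 1 (^): row=0 col=0 char='s'
After 2 (k): row=0 col=0 char='s'
After 3 (w): row=0 col=6 char='s'
After 4 (b): row=0 col=0 char='s'
After 5 (0): row=0 col=0 char='s'
After 6 (^): row=0 col=0 char='s'
After 7 (w): row=0 col=6 char='s'
After 8 (l): row=0 col=7 char='n'
After 9 (k): row=0 col=7 char='n'
After 10 (j): row=1 col=7 char='a'
After 11 (b): row=1 col=5 char='l'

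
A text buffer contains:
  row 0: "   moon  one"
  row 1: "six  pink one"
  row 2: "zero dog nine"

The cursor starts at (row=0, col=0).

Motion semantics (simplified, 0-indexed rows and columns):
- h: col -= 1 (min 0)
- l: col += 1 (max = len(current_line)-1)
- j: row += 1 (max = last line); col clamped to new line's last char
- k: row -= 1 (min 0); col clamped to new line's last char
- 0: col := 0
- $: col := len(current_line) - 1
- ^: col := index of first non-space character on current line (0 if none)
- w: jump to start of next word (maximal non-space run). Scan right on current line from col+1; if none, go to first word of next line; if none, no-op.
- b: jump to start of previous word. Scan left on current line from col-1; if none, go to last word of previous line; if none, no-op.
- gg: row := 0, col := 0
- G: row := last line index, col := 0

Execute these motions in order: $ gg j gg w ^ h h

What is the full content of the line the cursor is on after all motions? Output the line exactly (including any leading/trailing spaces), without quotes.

Answer:    moon  one

Derivation:
After 1 ($): row=0 col=11 char='e'
After 2 (gg): row=0 col=0 char='_'
After 3 (j): row=1 col=0 char='s'
After 4 (gg): row=0 col=0 char='_'
After 5 (w): row=0 col=3 char='m'
After 6 (^): row=0 col=3 char='m'
After 7 (h): row=0 col=2 char='_'
After 8 (h): row=0 col=1 char='_'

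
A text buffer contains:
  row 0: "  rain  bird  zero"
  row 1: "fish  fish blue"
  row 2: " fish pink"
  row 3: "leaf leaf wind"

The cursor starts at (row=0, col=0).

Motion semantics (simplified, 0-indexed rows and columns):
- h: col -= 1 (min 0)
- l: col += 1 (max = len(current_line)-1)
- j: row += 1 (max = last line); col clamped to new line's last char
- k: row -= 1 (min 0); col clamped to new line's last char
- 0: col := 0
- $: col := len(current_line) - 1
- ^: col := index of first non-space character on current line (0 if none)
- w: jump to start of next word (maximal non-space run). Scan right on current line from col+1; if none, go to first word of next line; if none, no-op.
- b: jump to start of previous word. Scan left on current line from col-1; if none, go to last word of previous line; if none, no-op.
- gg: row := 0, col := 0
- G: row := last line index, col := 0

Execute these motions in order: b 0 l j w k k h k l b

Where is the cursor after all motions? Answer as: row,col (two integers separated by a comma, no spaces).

Answer: 0,2

Derivation:
After 1 (b): row=0 col=0 char='_'
After 2 (0): row=0 col=0 char='_'
After 3 (l): row=0 col=1 char='_'
After 4 (j): row=1 col=1 char='i'
After 5 (w): row=1 col=6 char='f'
After 6 (k): row=0 col=6 char='_'
After 7 (k): row=0 col=6 char='_'
After 8 (h): row=0 col=5 char='n'
After 9 (k): row=0 col=5 char='n'
After 10 (l): row=0 col=6 char='_'
After 11 (b): row=0 col=2 char='r'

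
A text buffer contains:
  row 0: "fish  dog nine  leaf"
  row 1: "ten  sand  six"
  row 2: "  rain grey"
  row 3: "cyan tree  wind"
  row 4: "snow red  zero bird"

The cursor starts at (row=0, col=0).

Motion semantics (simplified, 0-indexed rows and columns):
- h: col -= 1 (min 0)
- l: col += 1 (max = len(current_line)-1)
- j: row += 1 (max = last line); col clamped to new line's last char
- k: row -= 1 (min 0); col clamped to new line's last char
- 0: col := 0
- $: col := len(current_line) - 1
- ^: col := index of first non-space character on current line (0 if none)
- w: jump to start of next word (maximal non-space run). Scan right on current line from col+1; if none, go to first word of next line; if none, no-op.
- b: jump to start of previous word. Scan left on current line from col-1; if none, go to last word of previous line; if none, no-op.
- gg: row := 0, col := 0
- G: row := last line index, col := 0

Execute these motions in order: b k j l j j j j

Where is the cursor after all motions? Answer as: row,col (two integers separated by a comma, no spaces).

After 1 (b): row=0 col=0 char='f'
After 2 (k): row=0 col=0 char='f'
After 3 (j): row=1 col=0 char='t'
After 4 (l): row=1 col=1 char='e'
After 5 (j): row=2 col=1 char='_'
After 6 (j): row=3 col=1 char='y'
After 7 (j): row=4 col=1 char='n'
After 8 (j): row=4 col=1 char='n'

Answer: 4,1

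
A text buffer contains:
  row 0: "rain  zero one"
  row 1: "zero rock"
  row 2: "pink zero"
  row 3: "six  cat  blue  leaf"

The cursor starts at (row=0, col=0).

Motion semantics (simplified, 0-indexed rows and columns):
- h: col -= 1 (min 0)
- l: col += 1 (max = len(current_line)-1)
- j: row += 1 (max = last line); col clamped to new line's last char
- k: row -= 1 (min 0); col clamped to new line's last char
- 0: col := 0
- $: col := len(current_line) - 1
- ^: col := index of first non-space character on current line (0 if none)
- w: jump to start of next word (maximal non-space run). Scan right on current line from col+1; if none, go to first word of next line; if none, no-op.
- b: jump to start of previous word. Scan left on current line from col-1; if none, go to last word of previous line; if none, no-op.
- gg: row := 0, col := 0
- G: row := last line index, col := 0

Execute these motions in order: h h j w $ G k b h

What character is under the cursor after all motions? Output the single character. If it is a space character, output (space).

After 1 (h): row=0 col=0 char='r'
After 2 (h): row=0 col=0 char='r'
After 3 (j): row=1 col=0 char='z'
After 4 (w): row=1 col=5 char='r'
After 5 ($): row=1 col=8 char='k'
After 6 (G): row=3 col=0 char='s'
After 7 (k): row=2 col=0 char='p'
After 8 (b): row=1 col=5 char='r'
After 9 (h): row=1 col=4 char='_'

Answer: (space)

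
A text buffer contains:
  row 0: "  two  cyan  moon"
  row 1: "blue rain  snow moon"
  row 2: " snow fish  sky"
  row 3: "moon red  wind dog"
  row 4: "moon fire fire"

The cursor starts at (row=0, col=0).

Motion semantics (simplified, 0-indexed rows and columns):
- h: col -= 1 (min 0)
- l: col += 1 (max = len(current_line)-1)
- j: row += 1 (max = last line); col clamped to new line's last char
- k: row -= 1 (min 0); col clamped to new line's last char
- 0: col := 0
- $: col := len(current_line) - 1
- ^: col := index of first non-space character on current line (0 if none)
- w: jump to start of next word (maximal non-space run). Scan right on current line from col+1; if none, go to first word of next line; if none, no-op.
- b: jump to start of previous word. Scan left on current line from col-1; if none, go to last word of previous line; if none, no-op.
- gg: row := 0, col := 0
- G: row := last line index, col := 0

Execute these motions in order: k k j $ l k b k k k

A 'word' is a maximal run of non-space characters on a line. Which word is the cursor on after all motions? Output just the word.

Answer: moon

Derivation:
After 1 (k): row=0 col=0 char='_'
After 2 (k): row=0 col=0 char='_'
After 3 (j): row=1 col=0 char='b'
After 4 ($): row=1 col=19 char='n'
After 5 (l): row=1 col=19 char='n'
After 6 (k): row=0 col=16 char='n'
After 7 (b): row=0 col=13 char='m'
After 8 (k): row=0 col=13 char='m'
After 9 (k): row=0 col=13 char='m'
After 10 (k): row=0 col=13 char='m'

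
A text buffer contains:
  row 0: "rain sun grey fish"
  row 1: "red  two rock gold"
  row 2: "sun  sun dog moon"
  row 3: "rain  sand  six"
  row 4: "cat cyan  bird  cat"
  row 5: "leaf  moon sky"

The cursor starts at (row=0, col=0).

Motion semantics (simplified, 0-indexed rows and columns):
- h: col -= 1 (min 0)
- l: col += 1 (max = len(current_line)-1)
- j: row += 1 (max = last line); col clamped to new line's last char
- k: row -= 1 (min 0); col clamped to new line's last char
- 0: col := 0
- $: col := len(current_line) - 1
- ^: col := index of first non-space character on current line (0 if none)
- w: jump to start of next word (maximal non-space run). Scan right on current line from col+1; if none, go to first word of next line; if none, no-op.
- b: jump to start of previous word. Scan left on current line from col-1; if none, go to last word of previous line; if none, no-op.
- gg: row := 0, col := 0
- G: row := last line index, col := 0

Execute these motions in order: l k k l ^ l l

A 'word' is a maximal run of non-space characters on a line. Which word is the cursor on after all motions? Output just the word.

After 1 (l): row=0 col=1 char='a'
After 2 (k): row=0 col=1 char='a'
After 3 (k): row=0 col=1 char='a'
After 4 (l): row=0 col=2 char='i'
After 5 (^): row=0 col=0 char='r'
After 6 (l): row=0 col=1 char='a'
After 7 (l): row=0 col=2 char='i'

Answer: rain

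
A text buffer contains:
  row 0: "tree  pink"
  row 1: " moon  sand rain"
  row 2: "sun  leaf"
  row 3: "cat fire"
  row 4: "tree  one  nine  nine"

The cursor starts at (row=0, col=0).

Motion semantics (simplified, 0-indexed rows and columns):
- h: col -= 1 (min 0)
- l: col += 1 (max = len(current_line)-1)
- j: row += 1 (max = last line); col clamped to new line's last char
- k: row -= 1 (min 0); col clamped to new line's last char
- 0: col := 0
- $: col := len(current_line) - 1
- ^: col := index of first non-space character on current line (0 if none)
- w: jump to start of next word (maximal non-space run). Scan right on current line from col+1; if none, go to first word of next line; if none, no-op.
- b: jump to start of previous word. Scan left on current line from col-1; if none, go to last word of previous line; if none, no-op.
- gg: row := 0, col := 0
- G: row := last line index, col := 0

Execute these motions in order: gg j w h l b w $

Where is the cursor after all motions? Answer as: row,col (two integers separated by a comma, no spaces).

After 1 (gg): row=0 col=0 char='t'
After 2 (j): row=1 col=0 char='_'
After 3 (w): row=1 col=1 char='m'
After 4 (h): row=1 col=0 char='_'
After 5 (l): row=1 col=1 char='m'
After 6 (b): row=0 col=6 char='p'
After 7 (w): row=1 col=1 char='m'
After 8 ($): row=1 col=15 char='n'

Answer: 1,15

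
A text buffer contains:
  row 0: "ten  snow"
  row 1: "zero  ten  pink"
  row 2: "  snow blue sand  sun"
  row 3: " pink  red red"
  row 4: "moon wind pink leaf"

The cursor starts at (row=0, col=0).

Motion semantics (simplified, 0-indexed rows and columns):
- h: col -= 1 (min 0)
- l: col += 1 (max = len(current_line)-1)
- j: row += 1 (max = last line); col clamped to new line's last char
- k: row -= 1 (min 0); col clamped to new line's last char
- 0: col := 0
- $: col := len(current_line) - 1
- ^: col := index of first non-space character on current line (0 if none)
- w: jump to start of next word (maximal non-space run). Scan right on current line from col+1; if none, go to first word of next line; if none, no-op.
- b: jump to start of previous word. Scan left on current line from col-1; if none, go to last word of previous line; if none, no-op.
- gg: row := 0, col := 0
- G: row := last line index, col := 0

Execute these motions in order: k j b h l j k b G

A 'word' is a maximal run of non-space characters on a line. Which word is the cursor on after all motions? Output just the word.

After 1 (k): row=0 col=0 char='t'
After 2 (j): row=1 col=0 char='z'
After 3 (b): row=0 col=5 char='s'
After 4 (h): row=0 col=4 char='_'
After 5 (l): row=0 col=5 char='s'
After 6 (j): row=1 col=5 char='_'
After 7 (k): row=0 col=5 char='s'
After 8 (b): row=0 col=0 char='t'
After 9 (G): row=4 col=0 char='m'

Answer: moon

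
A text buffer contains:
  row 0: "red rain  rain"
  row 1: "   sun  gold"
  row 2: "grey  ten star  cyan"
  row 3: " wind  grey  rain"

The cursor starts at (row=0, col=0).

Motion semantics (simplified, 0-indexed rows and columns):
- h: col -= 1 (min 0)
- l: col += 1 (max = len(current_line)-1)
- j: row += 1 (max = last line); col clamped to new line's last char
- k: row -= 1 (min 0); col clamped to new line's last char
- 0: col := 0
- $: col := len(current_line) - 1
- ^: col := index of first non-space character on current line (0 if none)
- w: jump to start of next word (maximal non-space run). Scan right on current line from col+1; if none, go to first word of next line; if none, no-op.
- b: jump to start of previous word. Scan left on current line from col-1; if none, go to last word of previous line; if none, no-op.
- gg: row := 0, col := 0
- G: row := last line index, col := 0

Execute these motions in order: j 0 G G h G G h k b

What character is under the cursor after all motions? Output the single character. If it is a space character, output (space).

Answer: g

Derivation:
After 1 (j): row=1 col=0 char='_'
After 2 (0): row=1 col=0 char='_'
After 3 (G): row=3 col=0 char='_'
After 4 (G): row=3 col=0 char='_'
After 5 (h): row=3 col=0 char='_'
After 6 (G): row=3 col=0 char='_'
After 7 (G): row=3 col=0 char='_'
After 8 (h): row=3 col=0 char='_'
After 9 (k): row=2 col=0 char='g'
After 10 (b): row=1 col=8 char='g'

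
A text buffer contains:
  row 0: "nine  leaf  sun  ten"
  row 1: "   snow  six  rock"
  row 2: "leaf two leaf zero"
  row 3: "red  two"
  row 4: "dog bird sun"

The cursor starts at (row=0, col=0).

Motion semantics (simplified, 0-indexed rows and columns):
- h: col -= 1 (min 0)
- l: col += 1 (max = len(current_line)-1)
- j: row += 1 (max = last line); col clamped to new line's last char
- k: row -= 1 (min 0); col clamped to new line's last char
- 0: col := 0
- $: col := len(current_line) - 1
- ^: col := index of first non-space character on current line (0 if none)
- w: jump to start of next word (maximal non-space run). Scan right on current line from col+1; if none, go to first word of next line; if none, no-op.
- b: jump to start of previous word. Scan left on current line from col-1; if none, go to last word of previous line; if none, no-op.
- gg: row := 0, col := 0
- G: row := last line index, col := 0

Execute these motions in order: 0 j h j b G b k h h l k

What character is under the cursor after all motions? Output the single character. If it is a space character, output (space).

After 1 (0): row=0 col=0 char='n'
After 2 (j): row=1 col=0 char='_'
After 3 (h): row=1 col=0 char='_'
After 4 (j): row=2 col=0 char='l'
After 5 (b): row=1 col=14 char='r'
After 6 (G): row=4 col=0 char='d'
After 7 (b): row=3 col=5 char='t'
After 8 (k): row=2 col=5 char='t'
After 9 (h): row=2 col=4 char='_'
After 10 (h): row=2 col=3 char='f'
After 11 (l): row=2 col=4 char='_'
After 12 (k): row=1 col=4 char='n'

Answer: n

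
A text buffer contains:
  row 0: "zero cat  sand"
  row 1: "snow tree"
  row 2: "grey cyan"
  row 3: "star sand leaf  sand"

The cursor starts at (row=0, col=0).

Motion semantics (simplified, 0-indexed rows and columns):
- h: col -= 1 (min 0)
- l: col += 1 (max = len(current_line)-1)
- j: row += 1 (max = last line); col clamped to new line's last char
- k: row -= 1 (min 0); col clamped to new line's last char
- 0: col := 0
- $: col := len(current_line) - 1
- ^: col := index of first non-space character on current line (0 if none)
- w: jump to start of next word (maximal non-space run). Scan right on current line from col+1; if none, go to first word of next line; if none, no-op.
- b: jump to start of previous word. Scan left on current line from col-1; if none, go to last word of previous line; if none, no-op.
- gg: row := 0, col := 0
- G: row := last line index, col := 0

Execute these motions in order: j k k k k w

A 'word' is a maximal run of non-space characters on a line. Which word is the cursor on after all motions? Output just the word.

After 1 (j): row=1 col=0 char='s'
After 2 (k): row=0 col=0 char='z'
After 3 (k): row=0 col=0 char='z'
After 4 (k): row=0 col=0 char='z'
After 5 (k): row=0 col=0 char='z'
After 6 (w): row=0 col=5 char='c'

Answer: cat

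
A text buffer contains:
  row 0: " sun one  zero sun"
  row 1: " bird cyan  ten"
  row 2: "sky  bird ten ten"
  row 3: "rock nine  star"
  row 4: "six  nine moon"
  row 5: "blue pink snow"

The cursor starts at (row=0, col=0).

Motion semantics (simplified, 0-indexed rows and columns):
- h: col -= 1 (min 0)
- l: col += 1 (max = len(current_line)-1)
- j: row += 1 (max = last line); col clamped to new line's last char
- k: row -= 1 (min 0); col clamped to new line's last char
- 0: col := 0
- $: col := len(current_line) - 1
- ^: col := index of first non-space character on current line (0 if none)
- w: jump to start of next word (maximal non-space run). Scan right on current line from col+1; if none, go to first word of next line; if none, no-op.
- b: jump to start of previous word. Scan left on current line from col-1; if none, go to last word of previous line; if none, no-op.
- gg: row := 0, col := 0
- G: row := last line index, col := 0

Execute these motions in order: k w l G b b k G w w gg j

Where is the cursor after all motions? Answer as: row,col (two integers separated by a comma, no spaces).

After 1 (k): row=0 col=0 char='_'
After 2 (w): row=0 col=1 char='s'
After 3 (l): row=0 col=2 char='u'
After 4 (G): row=5 col=0 char='b'
After 5 (b): row=4 col=10 char='m'
After 6 (b): row=4 col=5 char='n'
After 7 (k): row=3 col=5 char='n'
After 8 (G): row=5 col=0 char='b'
After 9 (w): row=5 col=5 char='p'
After 10 (w): row=5 col=10 char='s'
After 11 (gg): row=0 col=0 char='_'
After 12 (j): row=1 col=0 char='_'

Answer: 1,0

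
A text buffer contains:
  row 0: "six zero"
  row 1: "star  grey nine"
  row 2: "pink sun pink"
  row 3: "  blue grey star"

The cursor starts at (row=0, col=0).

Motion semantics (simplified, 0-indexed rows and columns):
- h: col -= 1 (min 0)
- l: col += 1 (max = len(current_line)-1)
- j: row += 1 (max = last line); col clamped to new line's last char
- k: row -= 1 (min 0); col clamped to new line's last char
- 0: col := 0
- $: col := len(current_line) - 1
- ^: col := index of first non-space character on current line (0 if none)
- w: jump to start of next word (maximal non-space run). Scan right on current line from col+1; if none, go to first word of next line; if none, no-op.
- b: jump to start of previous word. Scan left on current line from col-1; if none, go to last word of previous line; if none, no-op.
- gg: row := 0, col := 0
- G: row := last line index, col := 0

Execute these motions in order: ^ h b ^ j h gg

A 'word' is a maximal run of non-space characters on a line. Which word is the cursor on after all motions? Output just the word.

After 1 (^): row=0 col=0 char='s'
After 2 (h): row=0 col=0 char='s'
After 3 (b): row=0 col=0 char='s'
After 4 (^): row=0 col=0 char='s'
After 5 (j): row=1 col=0 char='s'
After 6 (h): row=1 col=0 char='s'
After 7 (gg): row=0 col=0 char='s'

Answer: six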